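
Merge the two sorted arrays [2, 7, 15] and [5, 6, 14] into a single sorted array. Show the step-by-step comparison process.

Merging process:

Compare 2 vs 5: take 2 from left. Merged: [2]
Compare 7 vs 5: take 5 from right. Merged: [2, 5]
Compare 7 vs 6: take 6 from right. Merged: [2, 5, 6]
Compare 7 vs 14: take 7 from left. Merged: [2, 5, 6, 7]
Compare 15 vs 14: take 14 from right. Merged: [2, 5, 6, 7, 14]
Append remaining from left: [15]. Merged: [2, 5, 6, 7, 14, 15]

Final merged array: [2, 5, 6, 7, 14, 15]
Total comparisons: 5

The merged array is [2, 5, 6, 7, 14, 15], requiring 5 comparisons. The merge step runs in O(n) time where n is the total number of elements.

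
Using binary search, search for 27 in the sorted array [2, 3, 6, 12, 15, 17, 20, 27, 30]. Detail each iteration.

Binary search for 27 in [2, 3, 6, 12, 15, 17, 20, 27, 30]:

lo=0, hi=8, mid=4, arr[mid]=15 -> 15 < 27, search right half
lo=5, hi=8, mid=6, arr[mid]=20 -> 20 < 27, search right half
lo=7, hi=8, mid=7, arr[mid]=27 -> Found target at index 7!

Binary search finds 27 at index 7 after 3 comparisons. The search repeatedly halves the search space by comparing with the middle element.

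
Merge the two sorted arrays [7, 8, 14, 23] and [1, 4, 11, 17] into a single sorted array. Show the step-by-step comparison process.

Merging process:

Compare 7 vs 1: take 1 from right. Merged: [1]
Compare 7 vs 4: take 4 from right. Merged: [1, 4]
Compare 7 vs 11: take 7 from left. Merged: [1, 4, 7]
Compare 8 vs 11: take 8 from left. Merged: [1, 4, 7, 8]
Compare 14 vs 11: take 11 from right. Merged: [1, 4, 7, 8, 11]
Compare 14 vs 17: take 14 from left. Merged: [1, 4, 7, 8, 11, 14]
Compare 23 vs 17: take 17 from right. Merged: [1, 4, 7, 8, 11, 14, 17]
Append remaining from left: [23]. Merged: [1, 4, 7, 8, 11, 14, 17, 23]

Final merged array: [1, 4, 7, 8, 11, 14, 17, 23]
Total comparisons: 7

The merged array is [1, 4, 7, 8, 11, 14, 17, 23], requiring 7 comparisons. The merge step runs in O(n) time where n is the total number of elements.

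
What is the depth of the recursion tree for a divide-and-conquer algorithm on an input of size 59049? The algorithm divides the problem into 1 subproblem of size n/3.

For divide and conquer with division factor 3:

Problem sizes at each level:
Level 0: 59049
Level 1: 19683
Level 2: 6561
Level 3: 2187
Level 4: 729
Level 5: 243
Level 6: 81
Level 7: 27
Level 8: 9
Level 9: 3
Level 10: 1

The root is level 0 and the size-1 base case is level 10 (the tree spans levels 0 through 10, i.e. 11 levels counting the root), so the depth is the number of divisions: log_3(59049) = 10

The recursion tree depth is log_3(59049) = 10. At each level, the problem size is divided by 3, so it takes 10 divisions to reduce to a base case of size 1. The algorithm makes 1 recursive call at each level.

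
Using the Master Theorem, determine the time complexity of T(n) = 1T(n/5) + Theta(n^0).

Master Theorem for T(n) = 1T(n/5) + O(n^0):

a = 1, b = 5, c = 0
log_b(a) = log_5(1) = 0.0000

Case 2: c = 0 = log_5(1) = 0.0000
T(n) = O(n^0 log n) = O(log n)

For T(n) = 1T(n/5) + O(n^0): log_5(1) = 0.0000. This is Case 2 of the Master Theorem (c = log_b(a), equal work at all levels), giving O(log n).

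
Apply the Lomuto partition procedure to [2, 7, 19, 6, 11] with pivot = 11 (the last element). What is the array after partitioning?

Lomuto partition with pivot = 11:

Initial array: [2, 7, 19, 6, 11]

arr[0]=2 <= 11: swap with position 0, array becomes [2, 7, 19, 6, 11]
arr[1]=7 <= 11: swap with position 1, array becomes [2, 7, 19, 6, 11]
arr[2]=19 > 11: no swap
arr[3]=6 <= 11: swap with position 2, array becomes [2, 7, 6, 19, 11]

Place pivot at position 3: [2, 7, 6, 11, 19]
Pivot position: 3

After partitioning with pivot 11, the array becomes [2, 7, 6, 11, 19]. The pivot is placed at index 3. All elements to the left of the pivot are <= 11, and all elements to the right are > 11.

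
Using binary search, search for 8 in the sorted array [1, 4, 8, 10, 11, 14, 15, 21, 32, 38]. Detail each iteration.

Binary search for 8 in [1, 4, 8, 10, 11, 14, 15, 21, 32, 38]:

lo=0, hi=9, mid=4, arr[mid]=11 -> 11 > 8, search left half
lo=0, hi=3, mid=1, arr[mid]=4 -> 4 < 8, search right half
lo=2, hi=3, mid=2, arr[mid]=8 -> Found target at index 2!

Binary search finds 8 at index 2 after 3 comparisons. The search repeatedly halves the search space by comparing with the middle element.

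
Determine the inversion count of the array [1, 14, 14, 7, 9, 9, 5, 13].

Finding inversions in [1, 14, 14, 7, 9, 9, 5, 13]:

(1, 3): arr[1]=14 > arr[3]=7
(1, 4): arr[1]=14 > arr[4]=9
(1, 5): arr[1]=14 > arr[5]=9
(1, 6): arr[1]=14 > arr[6]=5
(1, 7): arr[1]=14 > arr[7]=13
(2, 3): arr[2]=14 > arr[3]=7
(2, 4): arr[2]=14 > arr[4]=9
(2, 5): arr[2]=14 > arr[5]=9
(2, 6): arr[2]=14 > arr[6]=5
(2, 7): arr[2]=14 > arr[7]=13
(3, 6): arr[3]=7 > arr[6]=5
(4, 6): arr[4]=9 > arr[6]=5
(5, 6): arr[5]=9 > arr[6]=5

Total inversions: 13

The array has 13 inversion(s): (1,3), (1,4), (1,5), (1,6), (1,7), (2,3), (2,4), (2,5), (2,6), (2,7), (3,6), (4,6), (5,6). Each pair (i,j) satisfies i < j and arr[i] > arr[j].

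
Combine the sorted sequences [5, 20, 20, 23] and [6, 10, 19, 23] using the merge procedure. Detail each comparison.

Merging process:

Compare 5 vs 6: take 5 from left. Merged: [5]
Compare 20 vs 6: take 6 from right. Merged: [5, 6]
Compare 20 vs 10: take 10 from right. Merged: [5, 6, 10]
Compare 20 vs 19: take 19 from right. Merged: [5, 6, 10, 19]
Compare 20 vs 23: take 20 from left. Merged: [5, 6, 10, 19, 20]
Compare 20 vs 23: take 20 from left. Merged: [5, 6, 10, 19, 20, 20]
Compare 23 vs 23: take 23 from left. Merged: [5, 6, 10, 19, 20, 20, 23]
Append remaining from right: [23]. Merged: [5, 6, 10, 19, 20, 20, 23, 23]

Final merged array: [5, 6, 10, 19, 20, 20, 23, 23]
Total comparisons: 7

The merged array is [5, 6, 10, 19, 20, 20, 23, 23], requiring 7 comparisons. The merge step runs in O(n) time where n is the total number of elements.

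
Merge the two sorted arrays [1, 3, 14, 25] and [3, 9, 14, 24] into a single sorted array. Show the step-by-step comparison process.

Merging process:

Compare 1 vs 3: take 1 from left. Merged: [1]
Compare 3 vs 3: take 3 from left. Merged: [1, 3]
Compare 14 vs 3: take 3 from right. Merged: [1, 3, 3]
Compare 14 vs 9: take 9 from right. Merged: [1, 3, 3, 9]
Compare 14 vs 14: take 14 from left. Merged: [1, 3, 3, 9, 14]
Compare 25 vs 14: take 14 from right. Merged: [1, 3, 3, 9, 14, 14]
Compare 25 vs 24: take 24 from right. Merged: [1, 3, 3, 9, 14, 14, 24]
Append remaining from left: [25]. Merged: [1, 3, 3, 9, 14, 14, 24, 25]

Final merged array: [1, 3, 3, 9, 14, 14, 24, 25]
Total comparisons: 7

The merged array is [1, 3, 3, 9, 14, 14, 24, 25], requiring 7 comparisons. The merge step runs in O(n) time where n is the total number of elements.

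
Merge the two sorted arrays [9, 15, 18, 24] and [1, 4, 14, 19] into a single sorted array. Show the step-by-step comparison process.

Merging process:

Compare 9 vs 1: take 1 from right. Merged: [1]
Compare 9 vs 4: take 4 from right. Merged: [1, 4]
Compare 9 vs 14: take 9 from left. Merged: [1, 4, 9]
Compare 15 vs 14: take 14 from right. Merged: [1, 4, 9, 14]
Compare 15 vs 19: take 15 from left. Merged: [1, 4, 9, 14, 15]
Compare 18 vs 19: take 18 from left. Merged: [1, 4, 9, 14, 15, 18]
Compare 24 vs 19: take 19 from right. Merged: [1, 4, 9, 14, 15, 18, 19]
Append remaining from left: [24]. Merged: [1, 4, 9, 14, 15, 18, 19, 24]

Final merged array: [1, 4, 9, 14, 15, 18, 19, 24]
Total comparisons: 7

The merged array is [1, 4, 9, 14, 15, 18, 19, 24], requiring 7 comparisons. The merge step runs in O(n) time where n is the total number of elements.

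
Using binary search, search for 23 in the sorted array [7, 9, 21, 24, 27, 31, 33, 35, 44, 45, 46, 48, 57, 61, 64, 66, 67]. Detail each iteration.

Binary search for 23 in [7, 9, 21, 24, 27, 31, 33, 35, 44, 45, 46, 48, 57, 61, 64, 66, 67]:

lo=0, hi=16, mid=8, arr[mid]=44 -> 44 > 23, search left half
lo=0, hi=7, mid=3, arr[mid]=24 -> 24 > 23, search left half
lo=0, hi=2, mid=1, arr[mid]=9 -> 9 < 23, search right half
lo=2, hi=2, mid=2, arr[mid]=21 -> 21 < 23, search right half
lo=3 > hi=2, target 23 not found

Binary search determines that 23 is not in the array after 4 comparisons. The search space was exhausted without finding the target.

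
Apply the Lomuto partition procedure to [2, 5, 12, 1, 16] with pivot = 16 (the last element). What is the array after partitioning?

Lomuto partition with pivot = 16:

Initial array: [2, 5, 12, 1, 16]

arr[0]=2 <= 16: swap with position 0, array becomes [2, 5, 12, 1, 16]
arr[1]=5 <= 16: swap with position 1, array becomes [2, 5, 12, 1, 16]
arr[2]=12 <= 16: swap with position 2, array becomes [2, 5, 12, 1, 16]
arr[3]=1 <= 16: swap with position 3, array becomes [2, 5, 12, 1, 16]

Place pivot at position 4: [2, 5, 12, 1, 16]
Pivot position: 4

After partitioning with pivot 16, the array becomes [2, 5, 12, 1, 16]. The pivot is placed at index 4. All elements to the left of the pivot are <= 16, and all elements to the right are > 16.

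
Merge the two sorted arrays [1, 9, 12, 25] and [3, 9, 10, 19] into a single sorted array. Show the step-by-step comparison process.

Merging process:

Compare 1 vs 3: take 1 from left. Merged: [1]
Compare 9 vs 3: take 3 from right. Merged: [1, 3]
Compare 9 vs 9: take 9 from left. Merged: [1, 3, 9]
Compare 12 vs 9: take 9 from right. Merged: [1, 3, 9, 9]
Compare 12 vs 10: take 10 from right. Merged: [1, 3, 9, 9, 10]
Compare 12 vs 19: take 12 from left. Merged: [1, 3, 9, 9, 10, 12]
Compare 25 vs 19: take 19 from right. Merged: [1, 3, 9, 9, 10, 12, 19]
Append remaining from left: [25]. Merged: [1, 3, 9, 9, 10, 12, 19, 25]

Final merged array: [1, 3, 9, 9, 10, 12, 19, 25]
Total comparisons: 7

The merged array is [1, 3, 9, 9, 10, 12, 19, 25], requiring 7 comparisons. The merge step runs in O(n) time where n is the total number of elements.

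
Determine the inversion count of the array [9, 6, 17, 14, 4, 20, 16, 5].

Finding inversions in [9, 6, 17, 14, 4, 20, 16, 5]:

(0, 1): arr[0]=9 > arr[1]=6
(0, 4): arr[0]=9 > arr[4]=4
(0, 7): arr[0]=9 > arr[7]=5
(1, 4): arr[1]=6 > arr[4]=4
(1, 7): arr[1]=6 > arr[7]=5
(2, 3): arr[2]=17 > arr[3]=14
(2, 4): arr[2]=17 > arr[4]=4
(2, 6): arr[2]=17 > arr[6]=16
(2, 7): arr[2]=17 > arr[7]=5
(3, 4): arr[3]=14 > arr[4]=4
(3, 7): arr[3]=14 > arr[7]=5
(5, 6): arr[5]=20 > arr[6]=16
(5, 7): arr[5]=20 > arr[7]=5
(6, 7): arr[6]=16 > arr[7]=5

Total inversions: 14

The array has 14 inversion(s): (0,1), (0,4), (0,7), (1,4), (1,7), (2,3), (2,4), (2,6), (2,7), (3,4), (3,7), (5,6), (5,7), (6,7). Each pair (i,j) satisfies i < j and arr[i] > arr[j].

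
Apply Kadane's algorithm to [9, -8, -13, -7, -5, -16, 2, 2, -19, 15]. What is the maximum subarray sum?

Using Kadane's algorithm on [9, -8, -13, -7, -5, -16, 2, 2, -19, 15]:

Scanning through the array:
Position 1 (value -8): max_ending_here = 1, max_so_far = 9
Position 2 (value -13): max_ending_here = -12, max_so_far = 9
Position 3 (value -7): max_ending_here = -7, max_so_far = 9
Position 4 (value -5): max_ending_here = -5, max_so_far = 9
Position 5 (value -16): max_ending_here = -16, max_so_far = 9
Position 6 (value 2): max_ending_here = 2, max_so_far = 9
Position 7 (value 2): max_ending_here = 4, max_so_far = 9
Position 8 (value -19): max_ending_here = -15, max_so_far = 9
Position 9 (value 15): max_ending_here = 15, max_so_far = 15

Maximum subarray: [15]
Maximum sum: 15

The maximum subarray is [15] with sum 15. This subarray runs from index 9 to index 9.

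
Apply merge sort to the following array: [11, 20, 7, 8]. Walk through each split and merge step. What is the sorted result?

Merge sort trace:

Split: [11, 20, 7, 8] -> [11, 20] and [7, 8]
  Split: [11, 20] -> [11] and [20]
  Merge: [11] + [20] -> [11, 20]
  Split: [7, 8] -> [7] and [8]
  Merge: [7] + [8] -> [7, 8]
Merge: [11, 20] + [7, 8] -> [7, 8, 11, 20]

Final sorted array: [7, 8, 11, 20]

The merge sort proceeds by recursively splitting the array and merging sorted halves.
After all merges, the sorted array is [7, 8, 11, 20].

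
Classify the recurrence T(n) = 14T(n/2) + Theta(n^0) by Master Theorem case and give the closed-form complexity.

Master Theorem for T(n) = 14T(n/2) + O(n^0):

a = 14, b = 2, c = 0
log_b(a) = log_2(14) = 3.8074

Case 1: c = 0 < log_2(14) = 3.8074
T(n) = O(n^(log_2 14))

For T(n) = 14T(n/2) + O(n^0): log_2(14) = 3.8074. This is Case 1 of the Master Theorem (c < log_b(a), work dominated by leaves), giving O(n^(log_2 14)).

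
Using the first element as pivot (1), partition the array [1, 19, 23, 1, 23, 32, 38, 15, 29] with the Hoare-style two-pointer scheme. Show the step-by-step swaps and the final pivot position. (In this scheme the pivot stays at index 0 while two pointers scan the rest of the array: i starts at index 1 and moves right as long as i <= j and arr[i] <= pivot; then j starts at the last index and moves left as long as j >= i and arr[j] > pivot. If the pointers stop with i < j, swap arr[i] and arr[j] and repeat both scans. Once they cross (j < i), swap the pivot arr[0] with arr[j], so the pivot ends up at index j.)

Hoare-style two-pointer partition with pivot = 1:

Initial array: [1, 19, 23, 1, 23, 32, 38, 15, 29]

Pointers start at i = 1, j = 8.
i stops at index 1 (arr[1]=19 > 1), j stops at index 3 (arr[3]=1 <= 1): swap arr[1] and arr[3], array becomes [1, 1, 23, 19, 23, 32, 38, 15, 29]
i ends at 2, j ends at 1: the pointers have crossed (j < i), so scanning stops.

Swap pivot arr[0] with arr[1] to place pivot at position 1: [1, 1, 23, 19, 23, 32, 38, 15, 29]
Pivot position: 1

After partitioning with pivot 1, the array becomes [1, 1, 23, 19, 23, 32, 38, 15, 29]. The pivot is placed at index 1. All elements to the left of the pivot are <= 1, and all elements to the right are > 1.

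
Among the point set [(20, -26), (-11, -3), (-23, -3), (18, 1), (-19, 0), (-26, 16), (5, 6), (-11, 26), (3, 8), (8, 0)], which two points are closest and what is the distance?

Computing all pairwise distances among 10 points:

d((20, -26), (-11, -3)) = 38.6005
d((20, -26), (-23, -3)) = 48.7647
d((20, -26), (18, 1)) = 27.074
d((20, -26), (-19, 0)) = 46.8722
d((20, -26), (-26, 16)) = 62.2896
d((20, -26), (5, 6)) = 35.3412
d((20, -26), (-11, 26)) = 60.5392
d((20, -26), (3, 8)) = 38.0132
d((20, -26), (8, 0)) = 28.6356
d((-11, -3), (-23, -3)) = 12.0
d((-11, -3), (18, 1)) = 29.2746
d((-11, -3), (-19, 0)) = 8.544
d((-11, -3), (-26, 16)) = 24.2074
d((-11, -3), (5, 6)) = 18.3576
d((-11, -3), (-11, 26)) = 29.0
d((-11, -3), (3, 8)) = 17.8045
d((-11, -3), (8, 0)) = 19.2354
d((-23, -3), (18, 1)) = 41.1947
d((-23, -3), (-19, 0)) = 5.0
d((-23, -3), (-26, 16)) = 19.2354
d((-23, -3), (5, 6)) = 29.4109
d((-23, -3), (-11, 26)) = 31.3847
d((-23, -3), (3, 8)) = 28.2312
d((-23, -3), (8, 0)) = 31.1448
d((18, 1), (-19, 0)) = 37.0135
d((18, 1), (-26, 16)) = 46.4866
d((18, 1), (5, 6)) = 13.9284
d((18, 1), (-11, 26)) = 38.2884
d((18, 1), (3, 8)) = 16.5529
d((18, 1), (8, 0)) = 10.0499
d((-19, 0), (-26, 16)) = 17.4642
d((-19, 0), (5, 6)) = 24.7386
d((-19, 0), (-11, 26)) = 27.2029
d((-19, 0), (3, 8)) = 23.4094
d((-19, 0), (8, 0)) = 27.0
d((-26, 16), (5, 6)) = 32.573
d((-26, 16), (-11, 26)) = 18.0278
d((-26, 16), (3, 8)) = 30.0832
d((-26, 16), (8, 0)) = 37.5766
d((5, 6), (-11, 26)) = 25.6125
d((5, 6), (3, 8)) = 2.8284 <-- minimum
d((5, 6), (8, 0)) = 6.7082
d((-11, 26), (3, 8)) = 22.8035
d((-11, 26), (8, 0)) = 32.2025
d((3, 8), (8, 0)) = 9.434

Closest pair: (5, 6) and (3, 8) with distance 2.8284

The closest pair is (5, 6) and (3, 8) with Euclidean distance 2.8284. For 10 points, brute-force pairwise comparison is shown above. For large n, the divide-and-conquer algorithm (sort by x, recurse on halves, check the dividing strip) achieves O(n log n).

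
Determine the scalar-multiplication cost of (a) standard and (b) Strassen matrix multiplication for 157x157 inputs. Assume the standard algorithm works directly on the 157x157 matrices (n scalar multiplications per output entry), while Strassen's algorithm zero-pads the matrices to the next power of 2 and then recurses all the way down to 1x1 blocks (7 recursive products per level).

Matrix multiplication for 157x157 matrices:

Strassen's algorithm requires power-of-2 dimensions. Pad 157x157 to 256x256 (next power of 2).

Standard algorithm: 157^3 = 3869893 multiplications
Strassen's algorithm: 7^(log2(256)) = 7^8 = 5764801 multiplications
Difference: 3869893 - 5764801 = -1894908 (Strassen uses MORE here due to padding overhead — for small or just-over-power-of-2 n, padding can outweigh the per-level savings)

Standard: 3869893 multiplications (157^3). Strassen: 5764801 multiplications (7^8, after padding to 256x256). Strassen reduces 8 recursive multiplications to 7 at each level.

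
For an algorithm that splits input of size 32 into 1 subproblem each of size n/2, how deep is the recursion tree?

For divide and conquer with division factor 2:

Problem sizes at each level:
Level 0: 32
Level 1: 16
Level 2: 8
Level 3: 4
Level 4: 2
Level 5: 1

The root is level 0 and the size-1 base case is level 5 (the tree spans levels 0 through 5, i.e. 6 levels counting the root), so the depth is the number of divisions: log_2(32) = 5

The recursion tree depth is log_2(32) = 5. At each level, the problem size is divided by 2, so it takes 5 divisions to reduce to a base case of size 1. The algorithm makes 1 recursive call at each level.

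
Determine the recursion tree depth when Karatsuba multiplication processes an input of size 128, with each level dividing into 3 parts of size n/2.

For divide and conquer with division factor 2:

Problem sizes at each level:
Level 0: 128
Level 1: 64
Level 2: 32
Level 3: 16
Level 4: 8
Level 5: 4
Level 6: 2
Level 7: 1

The root is level 0 and the size-1 base case is level 7 (the tree spans levels 0 through 7, i.e. 8 levels counting the root), so the depth is the number of divisions: log_2(128) = 7

The recursion tree depth is log_2(128) = 7. At each level, the problem size is divided by 2, so it takes 7 divisions to reduce to a base case of size 1. The algorithm makes 3 recursive calls at each level.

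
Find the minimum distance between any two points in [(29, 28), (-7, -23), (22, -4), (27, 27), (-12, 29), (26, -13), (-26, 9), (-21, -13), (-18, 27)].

Computing all pairwise distances among 9 points:

d((29, 28), (-7, -23)) = 62.426
d((29, 28), (22, -4)) = 32.7567
d((29, 28), (27, 27)) = 2.2361 <-- minimum
d((29, 28), (-12, 29)) = 41.0122
d((29, 28), (26, -13)) = 41.1096
d((29, 28), (-26, 9)) = 58.1893
d((29, 28), (-21, -13)) = 64.6607
d((29, 28), (-18, 27)) = 47.0106
d((-7, -23), (22, -4)) = 34.6699
d((-7, -23), (27, 27)) = 60.4649
d((-7, -23), (-12, 29)) = 52.2398
d((-7, -23), (26, -13)) = 34.4819
d((-7, -23), (-26, 9)) = 37.2156
d((-7, -23), (-21, -13)) = 17.2047
d((-7, -23), (-18, 27)) = 51.1957
d((22, -4), (27, 27)) = 31.4006
d((22, -4), (-12, 29)) = 47.3814
d((22, -4), (26, -13)) = 9.8489
d((22, -4), (-26, 9)) = 49.7293
d((22, -4), (-21, -13)) = 43.9318
d((22, -4), (-18, 27)) = 50.6063
d((27, 27), (-12, 29)) = 39.0512
d((27, 27), (26, -13)) = 40.0125
d((27, 27), (-26, 9)) = 55.9732
d((27, 27), (-21, -13)) = 62.482
d((27, 27), (-18, 27)) = 45.0
d((-12, 29), (26, -13)) = 56.6392
d((-12, 29), (-26, 9)) = 24.4131
d((-12, 29), (-21, -13)) = 42.9535
d((-12, 29), (-18, 27)) = 6.3246
d((26, -13), (-26, 9)) = 56.4624
d((26, -13), (-21, -13)) = 47.0
d((26, -13), (-18, 27)) = 59.4643
d((-26, 9), (-21, -13)) = 22.561
d((-26, 9), (-18, 27)) = 19.6977
d((-21, -13), (-18, 27)) = 40.1123

Closest pair: (29, 28) and (27, 27) with distance 2.2361

The closest pair is (29, 28) and (27, 27) with Euclidean distance 2.2361. For 9 points, brute-force pairwise comparison is shown above. For large n, the divide-and-conquer algorithm (sort by x, recurse on halves, check the dividing strip) achieves O(n log n).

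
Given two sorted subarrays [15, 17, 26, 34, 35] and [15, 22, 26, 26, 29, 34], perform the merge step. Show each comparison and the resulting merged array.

Merging process:

Compare 15 vs 15: take 15 from left. Merged: [15]
Compare 17 vs 15: take 15 from right. Merged: [15, 15]
Compare 17 vs 22: take 17 from left. Merged: [15, 15, 17]
Compare 26 vs 22: take 22 from right. Merged: [15, 15, 17, 22]
Compare 26 vs 26: take 26 from left. Merged: [15, 15, 17, 22, 26]
Compare 34 vs 26: take 26 from right. Merged: [15, 15, 17, 22, 26, 26]
Compare 34 vs 26: take 26 from right. Merged: [15, 15, 17, 22, 26, 26, 26]
Compare 34 vs 29: take 29 from right. Merged: [15, 15, 17, 22, 26, 26, 26, 29]
Compare 34 vs 34: take 34 from left. Merged: [15, 15, 17, 22, 26, 26, 26, 29, 34]
Compare 35 vs 34: take 34 from right. Merged: [15, 15, 17, 22, 26, 26, 26, 29, 34, 34]
Append remaining from left: [35]. Merged: [15, 15, 17, 22, 26, 26, 26, 29, 34, 34, 35]

Final merged array: [15, 15, 17, 22, 26, 26, 26, 29, 34, 34, 35]
Total comparisons: 10

The merged array is [15, 15, 17, 22, 26, 26, 26, 29, 34, 34, 35], requiring 10 comparisons. The merge step runs in O(n) time where n is the total number of elements.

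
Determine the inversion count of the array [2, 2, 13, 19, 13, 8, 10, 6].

Finding inversions in [2, 2, 13, 19, 13, 8, 10, 6]:

(2, 5): arr[2]=13 > arr[5]=8
(2, 6): arr[2]=13 > arr[6]=10
(2, 7): arr[2]=13 > arr[7]=6
(3, 4): arr[3]=19 > arr[4]=13
(3, 5): arr[3]=19 > arr[5]=8
(3, 6): arr[3]=19 > arr[6]=10
(3, 7): arr[3]=19 > arr[7]=6
(4, 5): arr[4]=13 > arr[5]=8
(4, 6): arr[4]=13 > arr[6]=10
(4, 7): arr[4]=13 > arr[7]=6
(5, 7): arr[5]=8 > arr[7]=6
(6, 7): arr[6]=10 > arr[7]=6

Total inversions: 12

The array has 12 inversion(s): (2,5), (2,6), (2,7), (3,4), (3,5), (3,6), (3,7), (4,5), (4,6), (4,7), (5,7), (6,7). Each pair (i,j) satisfies i < j and arr[i] > arr[j].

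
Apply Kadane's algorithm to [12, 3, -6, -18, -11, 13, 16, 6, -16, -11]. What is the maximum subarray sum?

Using Kadane's algorithm on [12, 3, -6, -18, -11, 13, 16, 6, -16, -11]:

Scanning through the array:
Position 1 (value 3): max_ending_here = 15, max_so_far = 15
Position 2 (value -6): max_ending_here = 9, max_so_far = 15
Position 3 (value -18): max_ending_here = -9, max_so_far = 15
Position 4 (value -11): max_ending_here = -11, max_so_far = 15
Position 5 (value 13): max_ending_here = 13, max_so_far = 15
Position 6 (value 16): max_ending_here = 29, max_so_far = 29
Position 7 (value 6): max_ending_here = 35, max_so_far = 35
Position 8 (value -16): max_ending_here = 19, max_so_far = 35
Position 9 (value -11): max_ending_here = 8, max_so_far = 35

Maximum subarray: [13, 16, 6]
Maximum sum: 35

The maximum subarray is [13, 16, 6] with sum 35. This subarray runs from index 5 to index 7.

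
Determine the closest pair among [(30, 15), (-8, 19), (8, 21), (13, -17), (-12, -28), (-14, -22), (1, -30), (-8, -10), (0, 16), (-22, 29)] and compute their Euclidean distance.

Computing all pairwise distances among 10 points:

d((30, 15), (-8, 19)) = 38.2099
d((30, 15), (8, 21)) = 22.8035
d((30, 15), (13, -17)) = 36.2353
d((30, 15), (-12, -28)) = 60.1082
d((30, 15), (-14, -22)) = 57.4891
d((30, 15), (1, -30)) = 53.535
d((30, 15), (-8, -10)) = 45.4863
d((30, 15), (0, 16)) = 30.0167
d((30, 15), (-22, 29)) = 53.8516
d((-8, 19), (8, 21)) = 16.1245
d((-8, 19), (13, -17)) = 41.6773
d((-8, 19), (-12, -28)) = 47.1699
d((-8, 19), (-14, -22)) = 41.4367
d((-8, 19), (1, -30)) = 49.8197
d((-8, 19), (-8, -10)) = 29.0
d((-8, 19), (0, 16)) = 8.544
d((-8, 19), (-22, 29)) = 17.2047
d((8, 21), (13, -17)) = 38.3275
d((8, 21), (-12, -28)) = 52.9245
d((8, 21), (-14, -22)) = 48.3011
d((8, 21), (1, -30)) = 51.4782
d((8, 21), (-8, -10)) = 34.8855
d((8, 21), (0, 16)) = 9.434
d((8, 21), (-22, 29)) = 31.0483
d((13, -17), (-12, -28)) = 27.313
d((13, -17), (-14, -22)) = 27.4591
d((13, -17), (1, -30)) = 17.6918
d((13, -17), (-8, -10)) = 22.1359
d((13, -17), (0, 16)) = 35.4683
d((13, -17), (-22, 29)) = 57.8014
d((-12, -28), (-14, -22)) = 6.3246 <-- minimum
d((-12, -28), (1, -30)) = 13.1529
d((-12, -28), (-8, -10)) = 18.4391
d((-12, -28), (0, 16)) = 45.607
d((-12, -28), (-22, 29)) = 57.8705
d((-14, -22), (1, -30)) = 17.0
d((-14, -22), (-8, -10)) = 13.4164
d((-14, -22), (0, 16)) = 40.4969
d((-14, -22), (-22, 29)) = 51.6236
d((1, -30), (-8, -10)) = 21.9317
d((1, -30), (0, 16)) = 46.0109
d((1, -30), (-22, 29)) = 63.3246
d((-8, -10), (0, 16)) = 27.2029
d((-8, -10), (-22, 29)) = 41.4367
d((0, 16), (-22, 29)) = 25.5539

Closest pair: (-12, -28) and (-14, -22) with distance 6.3246

The closest pair is (-12, -28) and (-14, -22) with Euclidean distance 6.3246. For 10 points, brute-force pairwise comparison is shown above. For large n, the divide-and-conquer algorithm (sort by x, recurse on halves, check the dividing strip) achieves O(n log n).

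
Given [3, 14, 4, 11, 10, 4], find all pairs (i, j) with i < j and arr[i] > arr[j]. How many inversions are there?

Finding inversions in [3, 14, 4, 11, 10, 4]:

(1, 2): arr[1]=14 > arr[2]=4
(1, 3): arr[1]=14 > arr[3]=11
(1, 4): arr[1]=14 > arr[4]=10
(1, 5): arr[1]=14 > arr[5]=4
(3, 4): arr[3]=11 > arr[4]=10
(3, 5): arr[3]=11 > arr[5]=4
(4, 5): arr[4]=10 > arr[5]=4

Total inversions: 7

The array has 7 inversion(s): (1,2), (1,3), (1,4), (1,5), (3,4), (3,5), (4,5). Each pair (i,j) satisfies i < j and arr[i] > arr[j].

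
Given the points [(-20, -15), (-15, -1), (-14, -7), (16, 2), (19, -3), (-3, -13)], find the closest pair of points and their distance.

Computing all pairwise distances among 6 points:

d((-20, -15), (-15, -1)) = 14.8661
d((-20, -15), (-14, -7)) = 10.0
d((-20, -15), (16, 2)) = 39.8121
d((-20, -15), (19, -3)) = 40.8044
d((-20, -15), (-3, -13)) = 17.1172
d((-15, -1), (-14, -7)) = 6.0828
d((-15, -1), (16, 2)) = 31.1448
d((-15, -1), (19, -3)) = 34.0588
d((-15, -1), (-3, -13)) = 16.9706
d((-14, -7), (16, 2)) = 31.3209
d((-14, -7), (19, -3)) = 33.2415
d((-14, -7), (-3, -13)) = 12.53
d((16, 2), (19, -3)) = 5.831 <-- minimum
d((16, 2), (-3, -13)) = 24.2074
d((19, -3), (-3, -13)) = 24.1661

Closest pair: (16, 2) and (19, -3) with distance 5.831

The closest pair is (16, 2) and (19, -3) with Euclidean distance 5.831. For 6 points, brute-force pairwise comparison is shown above. For large n, the divide-and-conquer algorithm (sort by x, recurse on halves, check the dividing strip) achieves O(n log n).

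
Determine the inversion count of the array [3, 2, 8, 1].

Finding inversions in [3, 2, 8, 1]:

(0, 1): arr[0]=3 > arr[1]=2
(0, 3): arr[0]=3 > arr[3]=1
(1, 3): arr[1]=2 > arr[3]=1
(2, 3): arr[2]=8 > arr[3]=1

Total inversions: 4

The array has 4 inversion(s): (0,1), (0,3), (1,3), (2,3). Each pair (i,j) satisfies i < j and arr[i] > arr[j].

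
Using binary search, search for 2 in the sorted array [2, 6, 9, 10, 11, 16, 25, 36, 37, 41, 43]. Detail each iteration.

Binary search for 2 in [2, 6, 9, 10, 11, 16, 25, 36, 37, 41, 43]:

lo=0, hi=10, mid=5, arr[mid]=16 -> 16 > 2, search left half
lo=0, hi=4, mid=2, arr[mid]=9 -> 9 > 2, search left half
lo=0, hi=1, mid=0, arr[mid]=2 -> Found target at index 0!

Binary search finds 2 at index 0 after 3 comparisons. The search repeatedly halves the search space by comparing with the middle element.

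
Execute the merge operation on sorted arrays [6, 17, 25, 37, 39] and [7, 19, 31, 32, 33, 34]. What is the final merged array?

Merging process:

Compare 6 vs 7: take 6 from left. Merged: [6]
Compare 17 vs 7: take 7 from right. Merged: [6, 7]
Compare 17 vs 19: take 17 from left. Merged: [6, 7, 17]
Compare 25 vs 19: take 19 from right. Merged: [6, 7, 17, 19]
Compare 25 vs 31: take 25 from left. Merged: [6, 7, 17, 19, 25]
Compare 37 vs 31: take 31 from right. Merged: [6, 7, 17, 19, 25, 31]
Compare 37 vs 32: take 32 from right. Merged: [6, 7, 17, 19, 25, 31, 32]
Compare 37 vs 33: take 33 from right. Merged: [6, 7, 17, 19, 25, 31, 32, 33]
Compare 37 vs 34: take 34 from right. Merged: [6, 7, 17, 19, 25, 31, 32, 33, 34]
Append remaining from left: [37, 39]. Merged: [6, 7, 17, 19, 25, 31, 32, 33, 34, 37, 39]

Final merged array: [6, 7, 17, 19, 25, 31, 32, 33, 34, 37, 39]
Total comparisons: 9

The merged array is [6, 7, 17, 19, 25, 31, 32, 33, 34, 37, 39], requiring 9 comparisons. The merge step runs in O(n) time where n is the total number of elements.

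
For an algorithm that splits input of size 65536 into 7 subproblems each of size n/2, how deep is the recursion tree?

For divide and conquer with division factor 2:

Problem sizes at each level:
Level 0: 65536
Level 1: 32768
Level 2: 16384
Level 3: 8192
Level 4: 4096
Level 5: 2048
Level 6: 1024
Level 7: 512
Level 8: 256
Level 9: 128
Level 10: 64
Level 11: 32
Level 12: 16
Level 13: 8
Level 14: 4
Level 15: 2
Level 16: 1

The root is level 0 and the size-1 base case is level 16 (the tree spans levels 0 through 16, i.e. 17 levels counting the root), so the depth is the number of divisions: log_2(65536) = 16

The recursion tree depth is log_2(65536) = 16. At each level, the problem size is divided by 2, so it takes 16 divisions to reduce to a base case of size 1. The algorithm makes 7 recursive calls at each level.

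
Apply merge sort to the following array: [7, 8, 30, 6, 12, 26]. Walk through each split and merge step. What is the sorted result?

Merge sort trace:

Split: [7, 8, 30, 6, 12, 26] -> [7, 8, 30] and [6, 12, 26]
  Split: [7, 8, 30] -> [7] and [8, 30]
    Split: [8, 30] -> [8] and [30]
    Merge: [8] + [30] -> [8, 30]
  Merge: [7] + [8, 30] -> [7, 8, 30]
  Split: [6, 12, 26] -> [6] and [12, 26]
    Split: [12, 26] -> [12] and [26]
    Merge: [12] + [26] -> [12, 26]
  Merge: [6] + [12, 26] -> [6, 12, 26]
Merge: [7, 8, 30] + [6, 12, 26] -> [6, 7, 8, 12, 26, 30]

Final sorted array: [6, 7, 8, 12, 26, 30]

The merge sort proceeds by recursively splitting the array and merging sorted halves.
After all merges, the sorted array is [6, 7, 8, 12, 26, 30].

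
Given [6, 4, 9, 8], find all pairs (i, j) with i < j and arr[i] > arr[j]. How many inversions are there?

Finding inversions in [6, 4, 9, 8]:

(0, 1): arr[0]=6 > arr[1]=4
(2, 3): arr[2]=9 > arr[3]=8

Total inversions: 2

The array has 2 inversion(s): (0,1), (2,3). Each pair (i,j) satisfies i < j and arr[i] > arr[j].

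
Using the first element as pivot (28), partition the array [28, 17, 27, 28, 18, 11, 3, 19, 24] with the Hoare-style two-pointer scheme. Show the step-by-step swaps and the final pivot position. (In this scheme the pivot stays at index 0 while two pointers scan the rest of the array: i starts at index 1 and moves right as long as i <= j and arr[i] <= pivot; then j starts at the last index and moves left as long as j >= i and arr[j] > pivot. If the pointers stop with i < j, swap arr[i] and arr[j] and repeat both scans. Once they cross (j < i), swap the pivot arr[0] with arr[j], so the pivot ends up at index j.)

Hoare-style two-pointer partition with pivot = 28:

Initial array: [28, 17, 27, 28, 18, 11, 3, 19, 24]

Pointers start at i = 1, j = 8.
i ends at 9, j ends at 8: the pointers have crossed (j < i), so scanning stops.

Swap pivot arr[0] with arr[8] to place pivot at position 8: [24, 17, 27, 28, 18, 11, 3, 19, 28]
Pivot position: 8

After partitioning with pivot 28, the array becomes [24, 17, 27, 28, 18, 11, 3, 19, 28]. The pivot is placed at index 8. All elements to the left of the pivot are <= 28, and all elements to the right are > 28.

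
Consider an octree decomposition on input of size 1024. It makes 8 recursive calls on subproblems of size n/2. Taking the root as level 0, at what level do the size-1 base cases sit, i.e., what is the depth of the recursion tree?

For divide and conquer with division factor 2:

Problem sizes at each level:
Level 0: 1024
Level 1: 512
Level 2: 256
Level 3: 128
Level 4: 64
Level 5: 32
Level 6: 16
Level 7: 8
Level 8: 4
Level 9: 2
Level 10: 1

The root is level 0 and the size-1 base case is level 10 (the tree spans levels 0 through 10, i.e. 11 levels counting the root), so the depth is the number of divisions: log_2(1024) = 10

The recursion tree depth is log_2(1024) = 10. At each level, the problem size is divided by 2, so it takes 10 divisions to reduce to a base case of size 1. The algorithm makes 8 recursive calls at each level.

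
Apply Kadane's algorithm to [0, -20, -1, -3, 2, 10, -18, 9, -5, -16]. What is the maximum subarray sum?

Using Kadane's algorithm on [0, -20, -1, -3, 2, 10, -18, 9, -5, -16]:

Scanning through the array:
Position 1 (value -20): max_ending_here = -20, max_so_far = 0
Position 2 (value -1): max_ending_here = -1, max_so_far = 0
Position 3 (value -3): max_ending_here = -3, max_so_far = 0
Position 4 (value 2): max_ending_here = 2, max_so_far = 2
Position 5 (value 10): max_ending_here = 12, max_so_far = 12
Position 6 (value -18): max_ending_here = -6, max_so_far = 12
Position 7 (value 9): max_ending_here = 9, max_so_far = 12
Position 8 (value -5): max_ending_here = 4, max_so_far = 12
Position 9 (value -16): max_ending_here = -12, max_so_far = 12

Maximum subarray: [2, 10]
Maximum sum: 12

The maximum subarray is [2, 10] with sum 12. This subarray runs from index 4 to index 5.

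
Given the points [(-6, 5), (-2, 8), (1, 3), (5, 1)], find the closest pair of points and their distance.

Computing all pairwise distances among 4 points:

d((-6, 5), (-2, 8)) = 5.0
d((-6, 5), (1, 3)) = 7.2801
d((-6, 5), (5, 1)) = 11.7047
d((-2, 8), (1, 3)) = 5.831
d((-2, 8), (5, 1)) = 9.8995
d((1, 3), (5, 1)) = 4.4721 <-- minimum

Closest pair: (1, 3) and (5, 1) with distance 4.4721

The closest pair is (1, 3) and (5, 1) with Euclidean distance 4.4721. For 4 points, brute-force pairwise comparison is shown above. For large n, the divide-and-conquer algorithm (sort by x, recurse on halves, check the dividing strip) achieves O(n log n).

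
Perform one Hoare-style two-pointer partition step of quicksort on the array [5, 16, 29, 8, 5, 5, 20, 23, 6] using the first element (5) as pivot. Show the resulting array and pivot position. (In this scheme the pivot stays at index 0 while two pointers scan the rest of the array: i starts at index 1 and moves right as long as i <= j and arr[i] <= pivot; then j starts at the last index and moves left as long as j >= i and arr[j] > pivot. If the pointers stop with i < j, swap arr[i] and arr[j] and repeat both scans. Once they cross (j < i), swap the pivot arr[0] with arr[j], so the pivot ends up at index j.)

Hoare-style two-pointer partition with pivot = 5:

Initial array: [5, 16, 29, 8, 5, 5, 20, 23, 6]

Pointers start at i = 1, j = 8.
i stops at index 1 (arr[1]=16 > 5), j stops at index 5 (arr[5]=5 <= 5): swap arr[1] and arr[5], array becomes [5, 5, 29, 8, 5, 16, 20, 23, 6]
i stops at index 2 (arr[2]=29 > 5), j stops at index 4 (arr[4]=5 <= 5): swap arr[2] and arr[4], array becomes [5, 5, 5, 8, 29, 16, 20, 23, 6]
i ends at 3, j ends at 2: the pointers have crossed (j < i), so scanning stops.

Swap pivot arr[0] with arr[2] to place pivot at position 2: [5, 5, 5, 8, 29, 16, 20, 23, 6]
Pivot position: 2

After partitioning with pivot 5, the array becomes [5, 5, 5, 8, 29, 16, 20, 23, 6]. The pivot is placed at index 2. All elements to the left of the pivot are <= 5, and all elements to the right are > 5.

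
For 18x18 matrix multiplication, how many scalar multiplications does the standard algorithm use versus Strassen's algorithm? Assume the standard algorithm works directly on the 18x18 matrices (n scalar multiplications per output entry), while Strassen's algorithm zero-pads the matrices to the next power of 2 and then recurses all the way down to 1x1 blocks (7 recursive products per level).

Matrix multiplication for 18x18 matrices:

Strassen's algorithm requires power-of-2 dimensions. Pad 18x18 to 32x32 (next power of 2).

Standard algorithm: 18^3 = 5832 multiplications
Strassen's algorithm: 7^(log2(32)) = 7^5 = 16807 multiplications
Difference: 5832 - 16807 = -10975 (Strassen uses MORE here due to padding overhead — for small or just-over-power-of-2 n, padding can outweigh the per-level savings)

Standard: 5832 multiplications (18^3). Strassen: 16807 multiplications (7^5, after padding to 32x32). Strassen reduces 8 recursive multiplications to 7 at each level.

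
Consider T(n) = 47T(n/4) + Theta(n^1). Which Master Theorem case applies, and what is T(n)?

Master Theorem for T(n) = 47T(n/4) + O(n^1):

a = 47, b = 4, c = 1
log_b(a) = log_4(47) = 2.7773

Case 1: c = 1 < log_4(47) = 2.7773
T(n) = O(n^(log_4 47))

For T(n) = 47T(n/4) + O(n^1): log_4(47) = 2.7773. This is Case 1 of the Master Theorem (c < log_b(a), work dominated by leaves), giving O(n^(log_4 47)).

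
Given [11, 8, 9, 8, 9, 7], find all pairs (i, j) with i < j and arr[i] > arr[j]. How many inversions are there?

Finding inversions in [11, 8, 9, 8, 9, 7]:

(0, 1): arr[0]=11 > arr[1]=8
(0, 2): arr[0]=11 > arr[2]=9
(0, 3): arr[0]=11 > arr[3]=8
(0, 4): arr[0]=11 > arr[4]=9
(0, 5): arr[0]=11 > arr[5]=7
(1, 5): arr[1]=8 > arr[5]=7
(2, 3): arr[2]=9 > arr[3]=8
(2, 5): arr[2]=9 > arr[5]=7
(3, 5): arr[3]=8 > arr[5]=7
(4, 5): arr[4]=9 > arr[5]=7

Total inversions: 10

The array has 10 inversion(s): (0,1), (0,2), (0,3), (0,4), (0,5), (1,5), (2,3), (2,5), (3,5), (4,5). Each pair (i,j) satisfies i < j and arr[i] > arr[j].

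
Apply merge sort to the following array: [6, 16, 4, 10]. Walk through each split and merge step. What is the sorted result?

Merge sort trace:

Split: [6, 16, 4, 10] -> [6, 16] and [4, 10]
  Split: [6, 16] -> [6] and [16]
  Merge: [6] + [16] -> [6, 16]
  Split: [4, 10] -> [4] and [10]
  Merge: [4] + [10] -> [4, 10]
Merge: [6, 16] + [4, 10] -> [4, 6, 10, 16]

Final sorted array: [4, 6, 10, 16]

The merge sort proceeds by recursively splitting the array and merging sorted halves.
After all merges, the sorted array is [4, 6, 10, 16].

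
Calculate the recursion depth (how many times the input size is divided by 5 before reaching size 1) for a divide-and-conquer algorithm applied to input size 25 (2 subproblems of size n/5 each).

For divide and conquer with division factor 5:

Problem sizes at each level:
Level 0: 25
Level 1: 5
Level 2: 1

The root is level 0 and the size-1 base case is level 2 (the tree spans levels 0 through 2, i.e. 3 levels counting the root), so the depth is the number of divisions: log_5(25) = 2

The recursion tree depth is log_5(25) = 2. At each level, the problem size is divided by 5, so it takes 2 divisions to reduce to a base case of size 1. The algorithm makes 2 recursive calls at each level.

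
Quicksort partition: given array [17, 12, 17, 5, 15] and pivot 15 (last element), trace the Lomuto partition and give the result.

Lomuto partition with pivot = 15:

Initial array: [17, 12, 17, 5, 15]

arr[0]=17 > 15: no swap
arr[1]=12 <= 15: swap with position 0, array becomes [12, 17, 17, 5, 15]
arr[2]=17 > 15: no swap
arr[3]=5 <= 15: swap with position 1, array becomes [12, 5, 17, 17, 15]

Place pivot at position 2: [12, 5, 15, 17, 17]
Pivot position: 2

After partitioning with pivot 15, the array becomes [12, 5, 15, 17, 17]. The pivot is placed at index 2. All elements to the left of the pivot are <= 15, and all elements to the right are > 15.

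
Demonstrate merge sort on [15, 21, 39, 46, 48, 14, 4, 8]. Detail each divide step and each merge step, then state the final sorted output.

Merge sort trace:

Split: [15, 21, 39, 46, 48, 14, 4, 8] -> [15, 21, 39, 46] and [48, 14, 4, 8]
  Split: [15, 21, 39, 46] -> [15, 21] and [39, 46]
    Split: [15, 21] -> [15] and [21]
    Merge: [15] + [21] -> [15, 21]
    Split: [39, 46] -> [39] and [46]
    Merge: [39] + [46] -> [39, 46]
  Merge: [15, 21] + [39, 46] -> [15, 21, 39, 46]
  Split: [48, 14, 4, 8] -> [48, 14] and [4, 8]
    Split: [48, 14] -> [48] and [14]
    Merge: [48] + [14] -> [14, 48]
    Split: [4, 8] -> [4] and [8]
    Merge: [4] + [8] -> [4, 8]
  Merge: [14, 48] + [4, 8] -> [4, 8, 14, 48]
Merge: [15, 21, 39, 46] + [4, 8, 14, 48] -> [4, 8, 14, 15, 21, 39, 46, 48]

Final sorted array: [4, 8, 14, 15, 21, 39, 46, 48]

The merge sort proceeds by recursively splitting the array and merging sorted halves.
After all merges, the sorted array is [4, 8, 14, 15, 21, 39, 46, 48].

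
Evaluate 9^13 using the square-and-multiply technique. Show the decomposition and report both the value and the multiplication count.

Computing 9^13 by squaring (build up from 9^1; each line after the first costs one multiplication):

9^1 = 9
9^2 = (9^1)^2 = 9^2 = 81
9^3 = 9 * 9^2 = 9 * 81 = 729
9^6 = (9^3)^2 = 729^2 = 531441
9^12 = (9^6)^2 = 531441^2 = 282429536481
9^13 = 9 * 9^12 = 9 * 282429536481 = 2541865828329

Result: 2541865828329
Multiplications needed: 5 (5 lines after 9^1)

9^13 = 2541865828329. Using exponentiation by squaring, this requires 5 multiplications. The key idea: if the exponent is even, square the half-power; if odd, multiply by the base once.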